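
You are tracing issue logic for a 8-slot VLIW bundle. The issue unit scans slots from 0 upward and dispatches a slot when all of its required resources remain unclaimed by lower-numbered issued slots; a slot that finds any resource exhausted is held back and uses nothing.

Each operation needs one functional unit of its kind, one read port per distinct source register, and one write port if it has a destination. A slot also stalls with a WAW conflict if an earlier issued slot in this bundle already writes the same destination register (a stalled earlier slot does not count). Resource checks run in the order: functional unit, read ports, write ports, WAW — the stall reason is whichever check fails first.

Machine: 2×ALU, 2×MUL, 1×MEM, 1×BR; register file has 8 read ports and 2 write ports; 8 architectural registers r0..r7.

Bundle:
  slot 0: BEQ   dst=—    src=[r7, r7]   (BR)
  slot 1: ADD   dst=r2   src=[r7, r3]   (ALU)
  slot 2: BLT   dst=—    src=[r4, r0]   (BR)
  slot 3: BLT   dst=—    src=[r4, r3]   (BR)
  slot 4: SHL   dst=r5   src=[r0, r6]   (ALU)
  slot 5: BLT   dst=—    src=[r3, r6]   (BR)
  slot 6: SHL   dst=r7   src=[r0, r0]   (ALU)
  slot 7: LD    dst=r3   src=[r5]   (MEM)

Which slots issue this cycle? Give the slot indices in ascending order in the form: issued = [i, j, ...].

  0. BR ⇒ go  {2A/2Mu/1Ld/0B | 7r 2w}
  1. ALU→r2 ⇒ go  {1A/2Mu/1Ld/0B | 5r 1w}
  2. BR ⇒ no(FU)  {1A/2Mu/1Ld/0B | 5r 1w}
  3. BR ⇒ no(FU)  {1A/2Mu/1Ld/0B | 5r 1w}
  4. ALU→r5 ⇒ go  {0A/2Mu/1Ld/0B | 3r 0w}
  5. BR ⇒ no(FU)  {0A/2Mu/1Ld/0B | 3r 0w}
  6. ALU→r7 ⇒ no(FU)  {0A/2Mu/1Ld/0B | 3r 0w}
  7. MEM→r3 ⇒ no(WR_PORT)  {0A/2Mu/1Ld/0B | 3r 0w}

issued = [0, 1, 4]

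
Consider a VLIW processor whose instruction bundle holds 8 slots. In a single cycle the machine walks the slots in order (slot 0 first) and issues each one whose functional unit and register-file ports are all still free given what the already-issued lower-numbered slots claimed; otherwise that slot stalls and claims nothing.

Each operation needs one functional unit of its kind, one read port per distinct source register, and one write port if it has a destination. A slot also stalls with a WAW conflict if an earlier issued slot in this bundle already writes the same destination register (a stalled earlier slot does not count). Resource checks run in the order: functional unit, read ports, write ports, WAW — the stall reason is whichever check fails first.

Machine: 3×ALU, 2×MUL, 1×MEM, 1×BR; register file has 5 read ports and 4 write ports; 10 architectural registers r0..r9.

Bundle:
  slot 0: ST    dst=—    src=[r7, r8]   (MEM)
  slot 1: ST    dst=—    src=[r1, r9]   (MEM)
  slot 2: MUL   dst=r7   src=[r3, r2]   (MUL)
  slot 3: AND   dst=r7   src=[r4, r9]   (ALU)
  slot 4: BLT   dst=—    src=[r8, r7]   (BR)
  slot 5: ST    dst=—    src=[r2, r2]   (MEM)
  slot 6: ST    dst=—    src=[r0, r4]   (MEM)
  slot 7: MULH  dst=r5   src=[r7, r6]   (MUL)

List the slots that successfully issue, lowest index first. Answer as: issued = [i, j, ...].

(0) want 1×MEM +2rd +0wr — yes → AL3|MU2|ME0|BR1|rd3|wr4
(1) want 1×MEM +2rd +0wr — FU → AL3|MU2|ME0|BR1|rd3|wr4
(2) want 1×MUL +2rd +1wr — yes → AL3|MU1|ME0|BR1|rd1|wr3
(3) want 1×ALU +2rd +1wr — RD_PORT → AL3|MU1|ME0|BR1|rd1|wr3
(4) want 1×BR +2rd +0wr — RD_PORT → AL3|MU1|ME0|BR1|rd1|wr3
(5) want 1×MEM +1rd +0wr — FU → AL3|MU1|ME0|BR1|rd1|wr3
(6) want 1×MEM +2rd +0wr — FU → AL3|MU1|ME0|BR1|rd1|wr3
(7) want 1×MUL +2rd +1wr — RD_PORT → AL3|MU1|ME0|BR1|rd1|wr3

issued = [0, 2]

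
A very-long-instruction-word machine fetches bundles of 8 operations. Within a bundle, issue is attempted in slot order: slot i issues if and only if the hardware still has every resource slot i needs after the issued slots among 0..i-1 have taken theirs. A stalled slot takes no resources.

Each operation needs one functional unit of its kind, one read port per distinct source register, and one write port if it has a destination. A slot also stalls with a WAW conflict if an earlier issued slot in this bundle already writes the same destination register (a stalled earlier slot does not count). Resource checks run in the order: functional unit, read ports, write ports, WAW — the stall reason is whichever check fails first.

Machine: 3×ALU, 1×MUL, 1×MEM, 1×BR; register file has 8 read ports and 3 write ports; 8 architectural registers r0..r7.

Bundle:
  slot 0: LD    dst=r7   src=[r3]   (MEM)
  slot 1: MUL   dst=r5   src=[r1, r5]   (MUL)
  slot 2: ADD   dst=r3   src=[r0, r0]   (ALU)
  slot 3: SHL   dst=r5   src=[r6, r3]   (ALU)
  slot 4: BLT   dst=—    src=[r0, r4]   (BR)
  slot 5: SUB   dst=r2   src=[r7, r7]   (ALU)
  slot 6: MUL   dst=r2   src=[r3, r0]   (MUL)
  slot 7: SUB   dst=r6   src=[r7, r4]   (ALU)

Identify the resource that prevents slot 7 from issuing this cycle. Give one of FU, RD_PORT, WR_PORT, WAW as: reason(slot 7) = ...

[0] MEM needs rd=1 wr=1: ok; after: ALU=3 MUL=1 MEM=0 BR=1, R=7, W=2
[1] MUL needs rd=2 wr=1: ok; after: ALU=3 MUL=0 MEM=0 BR=1, R=5, W=1
[2] ALU needs rd=1 wr=1: ok; after: ALU=2 MUL=0 MEM=0 BR=1, R=4, W=0
[3] ALU needs rd=2 wr=1: WR_PORT; after: ALU=2 MUL=0 MEM=0 BR=1, R=4, W=0
[4] BR needs rd=2 wr=0: ok; after: ALU=2 MUL=0 MEM=0 BR=0, R=2, W=0
[5] ALU needs rd=1 wr=1: WR_PORT; after: ALU=2 MUL=0 MEM=0 BR=0, R=2, W=0
[6] MUL needs rd=2 wr=1: FU; after: ALU=2 MUL=0 MEM=0 BR=0, R=2, W=0
[7] ALU needs rd=2 wr=1: WR_PORT; after: ALU=2 MUL=0 MEM=0 BR=0, R=2, W=0

reason(slot 7) = WR_PORT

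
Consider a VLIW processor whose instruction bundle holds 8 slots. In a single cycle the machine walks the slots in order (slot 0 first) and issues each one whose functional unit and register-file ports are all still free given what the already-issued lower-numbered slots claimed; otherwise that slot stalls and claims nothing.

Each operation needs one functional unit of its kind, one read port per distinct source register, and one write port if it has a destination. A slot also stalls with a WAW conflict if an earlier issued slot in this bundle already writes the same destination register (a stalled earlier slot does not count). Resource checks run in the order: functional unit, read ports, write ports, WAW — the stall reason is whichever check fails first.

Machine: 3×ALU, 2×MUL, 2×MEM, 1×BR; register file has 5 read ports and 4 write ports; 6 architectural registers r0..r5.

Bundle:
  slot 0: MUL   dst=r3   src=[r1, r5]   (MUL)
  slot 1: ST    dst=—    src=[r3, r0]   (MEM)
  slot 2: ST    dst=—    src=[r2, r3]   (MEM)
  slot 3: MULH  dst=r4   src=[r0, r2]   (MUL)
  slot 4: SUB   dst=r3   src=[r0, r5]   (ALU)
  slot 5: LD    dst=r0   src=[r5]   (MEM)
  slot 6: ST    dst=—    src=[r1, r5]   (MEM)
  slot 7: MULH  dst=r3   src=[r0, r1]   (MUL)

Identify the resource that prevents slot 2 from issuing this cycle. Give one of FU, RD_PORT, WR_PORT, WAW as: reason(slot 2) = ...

(0) want 1×MUL +2rd +1wr — yes → AL3|MU1|ME2|BR1|rd3|wr3
(1) want 1×MEM +2rd +0wr — yes → AL3|MU1|ME1|BR1|rd1|wr3
(2) want 1×MEM +2rd +0wr — RD_PORT → AL3|MU1|ME1|BR1|rd1|wr3
(3) want 1×MUL +2rd +1wr — RD_PORT → AL3|MU1|ME1|BR1|rd1|wr3
(4) want 1×ALU +2rd +1wr — RD_PORT → AL3|MU1|ME1|BR1|rd1|wr3
(5) want 1×MEM +1rd +1wr — yes → AL3|MU1|ME0|BR1|rd0|wr2
(6) want 1×MEM +2rd +0wr — FU → AL3|MU1|ME0|BR1|rd0|wr2
(7) want 1×MUL +2rd +1wr — RD_PORT → AL3|MU1|ME0|BR1|rd0|wr2

reason(slot 2) = RD_PORT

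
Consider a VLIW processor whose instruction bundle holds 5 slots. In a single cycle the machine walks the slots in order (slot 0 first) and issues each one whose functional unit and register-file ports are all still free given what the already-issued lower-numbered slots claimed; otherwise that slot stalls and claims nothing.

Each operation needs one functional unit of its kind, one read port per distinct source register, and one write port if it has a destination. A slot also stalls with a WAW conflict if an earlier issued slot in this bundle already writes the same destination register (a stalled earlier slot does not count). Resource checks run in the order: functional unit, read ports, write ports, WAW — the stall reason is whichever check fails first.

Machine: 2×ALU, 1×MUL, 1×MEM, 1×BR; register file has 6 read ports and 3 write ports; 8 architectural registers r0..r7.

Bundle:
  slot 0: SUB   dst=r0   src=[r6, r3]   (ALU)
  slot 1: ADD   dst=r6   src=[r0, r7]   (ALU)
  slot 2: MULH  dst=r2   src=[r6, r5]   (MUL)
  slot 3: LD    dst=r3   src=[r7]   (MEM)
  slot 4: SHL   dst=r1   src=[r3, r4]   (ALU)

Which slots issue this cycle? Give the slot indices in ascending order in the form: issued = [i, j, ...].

issued = [0, 1, 2]

  0. ALU→r0 ⇒ go  {1A/1Mu/1Ld/1B | 4r 2w}
  1. ALU→r6 ⇒ go  {0A/1Mu/1Ld/1B | 2r 1w}
  2. MUL→r2 ⇒ go  {0A/0Mu/1Ld/1B | 0r 0w}
  3. MEM→r3 ⇒ no(RD_PORT)  {0A/0Mu/1Ld/1B | 0r 0w}
  4. ALU→r1 ⇒ no(FU)  {0A/0Mu/1Ld/1B | 0r 0w}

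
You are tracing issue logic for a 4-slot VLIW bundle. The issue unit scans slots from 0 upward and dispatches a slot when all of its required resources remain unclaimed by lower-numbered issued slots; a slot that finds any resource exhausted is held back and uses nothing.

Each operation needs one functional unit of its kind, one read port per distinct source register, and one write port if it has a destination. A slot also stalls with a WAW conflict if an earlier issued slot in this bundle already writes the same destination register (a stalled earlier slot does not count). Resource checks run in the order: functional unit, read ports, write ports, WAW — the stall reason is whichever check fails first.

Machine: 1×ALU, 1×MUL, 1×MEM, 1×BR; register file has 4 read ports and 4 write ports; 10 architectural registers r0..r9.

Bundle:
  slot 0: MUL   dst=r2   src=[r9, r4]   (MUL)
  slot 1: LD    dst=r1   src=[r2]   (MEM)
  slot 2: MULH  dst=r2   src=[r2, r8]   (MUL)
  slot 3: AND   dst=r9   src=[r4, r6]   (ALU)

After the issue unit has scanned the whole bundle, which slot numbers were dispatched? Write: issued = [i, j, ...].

[0] MUL needs rd=2 wr=1: ok; after: ALU=1 MUL=0 MEM=1 BR=1, R=2, W=3
[1] MEM needs rd=1 wr=1: ok; after: ALU=1 MUL=0 MEM=0 BR=1, R=1, W=2
[2] MUL needs rd=2 wr=1: FU; after: ALU=1 MUL=0 MEM=0 BR=1, R=1, W=2
[3] ALU needs rd=2 wr=1: RD_PORT; after: ALU=1 MUL=0 MEM=0 BR=1, R=1, W=2

issued = [0, 1]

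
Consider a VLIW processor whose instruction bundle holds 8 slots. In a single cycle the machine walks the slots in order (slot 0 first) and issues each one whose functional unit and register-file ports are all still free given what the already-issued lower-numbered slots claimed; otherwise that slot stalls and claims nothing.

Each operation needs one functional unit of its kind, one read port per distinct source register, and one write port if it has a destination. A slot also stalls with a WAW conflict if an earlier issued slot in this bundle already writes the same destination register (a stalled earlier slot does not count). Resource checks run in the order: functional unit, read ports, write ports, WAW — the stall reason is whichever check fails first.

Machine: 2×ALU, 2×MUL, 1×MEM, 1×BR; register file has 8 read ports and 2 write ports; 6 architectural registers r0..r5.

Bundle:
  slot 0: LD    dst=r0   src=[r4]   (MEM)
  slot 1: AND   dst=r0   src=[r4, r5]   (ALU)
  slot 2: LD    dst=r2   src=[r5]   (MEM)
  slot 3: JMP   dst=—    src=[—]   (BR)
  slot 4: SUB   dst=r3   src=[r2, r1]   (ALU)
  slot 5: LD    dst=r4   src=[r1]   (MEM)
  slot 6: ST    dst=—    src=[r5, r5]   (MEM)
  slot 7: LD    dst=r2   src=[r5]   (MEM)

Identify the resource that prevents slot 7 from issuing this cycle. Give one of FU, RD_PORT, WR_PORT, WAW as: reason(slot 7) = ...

reason(slot 7) = FU

#0 MEM src=r4 dispatched  <A:2 Mu:2 Ld:0 B:1 rd:7 wr:1>
#1 ALU src=r4,r5 held:WAW  <A:2 Mu:2 Ld:0 B:1 rd:7 wr:1>
#2 MEM src=r5 held:FU  <A:2 Mu:2 Ld:0 B:1 rd:7 wr:1>
#3 BR src=- dispatched  <A:2 Mu:2 Ld:0 B:0 rd:7 wr:1>
#4 ALU src=r2,r1 dispatched  <A:1 Mu:2 Ld:0 B:0 rd:5 wr:0>
#5 MEM src=r1 held:FU  <A:1 Mu:2 Ld:0 B:0 rd:5 wr:0>
#6 MEM src=r5,r5 held:FU  <A:1 Mu:2 Ld:0 B:0 rd:5 wr:0>
#7 MEM src=r5 held:FU  <A:1 Mu:2 Ld:0 B:0 rd:5 wr:0>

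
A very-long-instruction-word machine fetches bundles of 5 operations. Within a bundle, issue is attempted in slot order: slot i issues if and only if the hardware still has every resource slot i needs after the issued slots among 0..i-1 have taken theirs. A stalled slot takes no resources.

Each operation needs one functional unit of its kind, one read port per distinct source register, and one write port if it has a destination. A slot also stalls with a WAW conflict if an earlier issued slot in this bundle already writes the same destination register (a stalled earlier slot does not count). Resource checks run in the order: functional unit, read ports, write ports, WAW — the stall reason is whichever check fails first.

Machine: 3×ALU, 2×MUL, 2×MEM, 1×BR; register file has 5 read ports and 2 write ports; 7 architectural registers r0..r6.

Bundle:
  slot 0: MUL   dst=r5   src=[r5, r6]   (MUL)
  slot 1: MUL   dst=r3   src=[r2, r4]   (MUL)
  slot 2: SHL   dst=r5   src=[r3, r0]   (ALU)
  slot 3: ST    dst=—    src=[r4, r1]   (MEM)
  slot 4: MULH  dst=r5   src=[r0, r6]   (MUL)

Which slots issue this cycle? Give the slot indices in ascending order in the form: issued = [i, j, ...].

(0) want 1×MUL +2rd +1wr — yes → AL3|MU1|ME2|BR1|rd3|wr1
(1) want 1×MUL +2rd +1wr — yes → AL3|MU0|ME2|BR1|rd1|wr0
(2) want 1×ALU +2rd +1wr — RD_PORT → AL3|MU0|ME2|BR1|rd1|wr0
(3) want 1×MEM +2rd +0wr — RD_PORT → AL3|MU0|ME2|BR1|rd1|wr0
(4) want 1×MUL +2rd +1wr — FU → AL3|MU0|ME2|BR1|rd1|wr0

issued = [0, 1]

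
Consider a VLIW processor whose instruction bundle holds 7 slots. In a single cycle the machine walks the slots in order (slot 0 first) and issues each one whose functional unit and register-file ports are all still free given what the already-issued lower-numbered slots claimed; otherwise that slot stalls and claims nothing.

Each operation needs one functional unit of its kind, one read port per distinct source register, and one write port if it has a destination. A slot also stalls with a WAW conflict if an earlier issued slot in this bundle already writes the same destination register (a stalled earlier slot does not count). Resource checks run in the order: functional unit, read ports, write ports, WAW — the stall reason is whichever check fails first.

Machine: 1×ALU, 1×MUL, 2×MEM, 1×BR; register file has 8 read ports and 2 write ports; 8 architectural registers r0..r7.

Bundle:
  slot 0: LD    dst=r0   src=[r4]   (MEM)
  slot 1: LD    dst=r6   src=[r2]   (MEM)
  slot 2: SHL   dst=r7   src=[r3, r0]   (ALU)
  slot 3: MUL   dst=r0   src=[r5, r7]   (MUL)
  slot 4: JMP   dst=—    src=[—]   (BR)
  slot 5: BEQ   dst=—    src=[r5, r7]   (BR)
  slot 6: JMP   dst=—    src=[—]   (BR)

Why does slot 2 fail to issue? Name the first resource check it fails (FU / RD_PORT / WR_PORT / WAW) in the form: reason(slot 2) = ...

reason(slot 2) = WR_PORT

(0) want 1×MEM +1rd +1wr — yes → AL1|MU1|ME1|BR1|rd7|wr1
(1) want 1×MEM +1rd +1wr — yes → AL1|MU1|ME0|BR1|rd6|wr0
(2) want 1×ALU +2rd +1wr — WR_PORT → AL1|MU1|ME0|BR1|rd6|wr0
(3) want 1×MUL +2rd +1wr — WR_PORT → AL1|MU1|ME0|BR1|rd6|wr0
(4) want 1×BR +0rd +0wr — yes → AL1|MU1|ME0|BR0|rd6|wr0
(5) want 1×BR +2rd +0wr — FU → AL1|MU1|ME0|BR0|rd6|wr0
(6) want 1×BR +0rd +0wr — FU → AL1|MU1|ME0|BR0|rd6|wr0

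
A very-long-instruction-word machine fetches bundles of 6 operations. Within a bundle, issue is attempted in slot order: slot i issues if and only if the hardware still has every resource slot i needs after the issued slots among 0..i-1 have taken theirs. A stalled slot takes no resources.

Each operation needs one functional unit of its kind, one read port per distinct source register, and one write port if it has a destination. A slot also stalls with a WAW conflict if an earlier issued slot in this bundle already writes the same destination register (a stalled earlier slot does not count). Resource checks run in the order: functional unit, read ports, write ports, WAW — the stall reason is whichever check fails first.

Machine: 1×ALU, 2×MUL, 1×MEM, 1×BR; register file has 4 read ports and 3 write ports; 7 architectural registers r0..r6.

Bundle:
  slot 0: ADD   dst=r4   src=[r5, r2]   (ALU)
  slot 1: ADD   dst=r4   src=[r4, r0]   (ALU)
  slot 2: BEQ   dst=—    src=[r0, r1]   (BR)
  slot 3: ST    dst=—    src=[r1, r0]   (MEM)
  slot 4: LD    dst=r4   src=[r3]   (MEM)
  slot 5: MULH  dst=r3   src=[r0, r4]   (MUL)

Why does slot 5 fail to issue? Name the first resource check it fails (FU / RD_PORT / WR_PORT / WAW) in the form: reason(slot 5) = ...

reason(slot 5) = RD_PORT

(0) want 1×ALU +2rd +1wr — yes → AL0|MU2|ME1|BR1|rd2|wr2
(1) want 1×ALU +2rd +1wr — FU → AL0|MU2|ME1|BR1|rd2|wr2
(2) want 1×BR +2rd +0wr — yes → AL0|MU2|ME1|BR0|rd0|wr2
(3) want 1×MEM +2rd +0wr — RD_PORT → AL0|MU2|ME1|BR0|rd0|wr2
(4) want 1×MEM +1rd +1wr — RD_PORT → AL0|MU2|ME1|BR0|rd0|wr2
(5) want 1×MUL +2rd +1wr — RD_PORT → AL0|MU2|ME1|BR0|rd0|wr2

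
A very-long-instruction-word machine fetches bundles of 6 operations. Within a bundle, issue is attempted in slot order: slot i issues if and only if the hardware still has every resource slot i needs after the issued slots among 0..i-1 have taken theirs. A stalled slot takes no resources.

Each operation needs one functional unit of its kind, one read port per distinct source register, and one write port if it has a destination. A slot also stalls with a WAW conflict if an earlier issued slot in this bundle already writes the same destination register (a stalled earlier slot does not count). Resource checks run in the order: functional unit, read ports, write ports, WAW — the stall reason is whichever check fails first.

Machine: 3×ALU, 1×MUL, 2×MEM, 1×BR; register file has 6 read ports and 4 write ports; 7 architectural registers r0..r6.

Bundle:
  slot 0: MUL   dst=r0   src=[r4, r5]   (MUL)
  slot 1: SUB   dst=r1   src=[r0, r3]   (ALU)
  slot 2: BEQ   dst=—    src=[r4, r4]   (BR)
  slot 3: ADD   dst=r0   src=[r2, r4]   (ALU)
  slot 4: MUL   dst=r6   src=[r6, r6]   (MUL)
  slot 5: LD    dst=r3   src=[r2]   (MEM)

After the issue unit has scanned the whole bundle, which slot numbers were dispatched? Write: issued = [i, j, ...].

#0 MUL src=r4,r5 dispatched  <A:3 Mu:0 Ld:2 B:1 rd:4 wr:3>
#1 ALU src=r0,r3 dispatched  <A:2 Mu:0 Ld:2 B:1 rd:2 wr:2>
#2 BR src=r4,r4 dispatched  <A:2 Mu:0 Ld:2 B:0 rd:1 wr:2>
#3 ALU src=r2,r4 held:RD_PORT  <A:2 Mu:0 Ld:2 B:0 rd:1 wr:2>
#4 MUL src=r6,r6 held:FU  <A:2 Mu:0 Ld:2 B:0 rd:1 wr:2>
#5 MEM src=r2 dispatched  <A:2 Mu:0 Ld:1 B:0 rd:0 wr:1>

issued = [0, 1, 2, 5]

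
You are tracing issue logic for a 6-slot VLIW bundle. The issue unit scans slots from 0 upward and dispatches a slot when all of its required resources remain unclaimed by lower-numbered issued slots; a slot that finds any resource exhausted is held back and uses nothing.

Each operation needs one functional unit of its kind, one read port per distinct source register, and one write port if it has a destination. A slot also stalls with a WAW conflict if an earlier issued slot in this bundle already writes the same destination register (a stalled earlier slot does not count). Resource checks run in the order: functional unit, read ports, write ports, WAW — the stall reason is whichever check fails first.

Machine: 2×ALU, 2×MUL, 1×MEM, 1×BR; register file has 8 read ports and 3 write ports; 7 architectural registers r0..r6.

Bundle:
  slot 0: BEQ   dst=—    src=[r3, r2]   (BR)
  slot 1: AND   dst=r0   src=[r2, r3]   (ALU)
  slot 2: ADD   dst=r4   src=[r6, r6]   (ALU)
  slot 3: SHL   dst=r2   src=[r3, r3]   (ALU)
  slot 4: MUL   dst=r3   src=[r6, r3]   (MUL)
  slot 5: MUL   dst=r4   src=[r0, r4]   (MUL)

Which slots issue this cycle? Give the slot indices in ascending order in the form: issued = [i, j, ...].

  0. BR ⇒ go  {2A/2Mu/1Ld/0B | 6r 3w}
  1. ALU→r0 ⇒ go  {1A/2Mu/1Ld/0B | 4r 2w}
  2. ALU→r4 ⇒ go  {0A/2Mu/1Ld/0B | 3r 1w}
  3. ALU→r2 ⇒ no(FU)  {0A/2Mu/1Ld/0B | 3r 1w}
  4. MUL→r3 ⇒ go  {0A/1Mu/1Ld/0B | 1r 0w}
  5. MUL→r4 ⇒ no(RD_PORT)  {0A/1Mu/1Ld/0B | 1r 0w}

issued = [0, 1, 2, 4]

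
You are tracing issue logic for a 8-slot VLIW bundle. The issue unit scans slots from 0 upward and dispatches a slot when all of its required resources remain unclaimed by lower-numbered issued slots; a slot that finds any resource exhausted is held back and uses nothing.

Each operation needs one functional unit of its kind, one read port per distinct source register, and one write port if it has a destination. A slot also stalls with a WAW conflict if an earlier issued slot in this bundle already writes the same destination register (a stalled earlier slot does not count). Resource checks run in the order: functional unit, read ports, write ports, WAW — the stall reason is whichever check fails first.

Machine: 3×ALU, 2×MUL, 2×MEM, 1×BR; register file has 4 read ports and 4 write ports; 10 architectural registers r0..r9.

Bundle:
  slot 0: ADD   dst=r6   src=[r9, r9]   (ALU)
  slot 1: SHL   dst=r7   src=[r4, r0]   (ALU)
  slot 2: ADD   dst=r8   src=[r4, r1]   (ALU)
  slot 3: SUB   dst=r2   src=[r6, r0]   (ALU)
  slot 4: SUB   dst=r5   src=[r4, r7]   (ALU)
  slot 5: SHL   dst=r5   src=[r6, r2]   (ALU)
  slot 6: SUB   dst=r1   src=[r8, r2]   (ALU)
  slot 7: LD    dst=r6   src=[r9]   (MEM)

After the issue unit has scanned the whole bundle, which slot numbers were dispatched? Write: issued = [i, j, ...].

issued = [0, 1]

  0. ALU→r6 ⇒ go  {2A/2Mu/2Ld/1B | 3r 3w}
  1. ALU→r7 ⇒ go  {1A/2Mu/2Ld/1B | 1r 2w}
  2. ALU→r8 ⇒ no(RD_PORT)  {1A/2Mu/2Ld/1B | 1r 2w}
  3. ALU→r2 ⇒ no(RD_PORT)  {1A/2Mu/2Ld/1B | 1r 2w}
  4. ALU→r5 ⇒ no(RD_PORT)  {1A/2Mu/2Ld/1B | 1r 2w}
  5. ALU→r5 ⇒ no(RD_PORT)  {1A/2Mu/2Ld/1B | 1r 2w}
  6. ALU→r1 ⇒ no(RD_PORT)  {1A/2Mu/2Ld/1B | 1r 2w}
  7. MEM→r6 ⇒ no(WAW)  {1A/2Mu/2Ld/1B | 1r 2w}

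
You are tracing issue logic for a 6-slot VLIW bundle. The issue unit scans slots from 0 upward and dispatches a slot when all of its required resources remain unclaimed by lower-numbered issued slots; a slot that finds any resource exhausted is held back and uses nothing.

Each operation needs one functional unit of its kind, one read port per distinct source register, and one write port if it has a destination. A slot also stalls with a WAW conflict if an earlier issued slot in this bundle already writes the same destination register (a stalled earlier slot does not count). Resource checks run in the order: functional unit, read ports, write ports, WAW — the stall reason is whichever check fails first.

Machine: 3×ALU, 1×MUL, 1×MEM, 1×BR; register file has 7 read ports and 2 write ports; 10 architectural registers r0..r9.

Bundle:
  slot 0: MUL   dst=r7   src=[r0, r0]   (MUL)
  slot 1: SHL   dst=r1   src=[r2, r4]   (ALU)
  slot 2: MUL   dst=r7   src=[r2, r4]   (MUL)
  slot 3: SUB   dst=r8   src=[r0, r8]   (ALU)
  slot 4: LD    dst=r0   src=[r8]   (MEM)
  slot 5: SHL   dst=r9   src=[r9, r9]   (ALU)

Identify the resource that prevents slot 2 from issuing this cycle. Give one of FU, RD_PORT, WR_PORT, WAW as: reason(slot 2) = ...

  0. MUL→r7 ⇒ go  {3A/0Mu/1Ld/1B | 6r 1w}
  1. ALU→r1 ⇒ go  {2A/0Mu/1Ld/1B | 4r 0w}
  2. MUL→r7 ⇒ no(FU)  {2A/0Mu/1Ld/1B | 4r 0w}
  3. ALU→r8 ⇒ no(WR_PORT)  {2A/0Mu/1Ld/1B | 4r 0w}
  4. MEM→r0 ⇒ no(WR_PORT)  {2A/0Mu/1Ld/1B | 4r 0w}
  5. ALU→r9 ⇒ no(WR_PORT)  {2A/0Mu/1Ld/1B | 4r 0w}

reason(slot 2) = FU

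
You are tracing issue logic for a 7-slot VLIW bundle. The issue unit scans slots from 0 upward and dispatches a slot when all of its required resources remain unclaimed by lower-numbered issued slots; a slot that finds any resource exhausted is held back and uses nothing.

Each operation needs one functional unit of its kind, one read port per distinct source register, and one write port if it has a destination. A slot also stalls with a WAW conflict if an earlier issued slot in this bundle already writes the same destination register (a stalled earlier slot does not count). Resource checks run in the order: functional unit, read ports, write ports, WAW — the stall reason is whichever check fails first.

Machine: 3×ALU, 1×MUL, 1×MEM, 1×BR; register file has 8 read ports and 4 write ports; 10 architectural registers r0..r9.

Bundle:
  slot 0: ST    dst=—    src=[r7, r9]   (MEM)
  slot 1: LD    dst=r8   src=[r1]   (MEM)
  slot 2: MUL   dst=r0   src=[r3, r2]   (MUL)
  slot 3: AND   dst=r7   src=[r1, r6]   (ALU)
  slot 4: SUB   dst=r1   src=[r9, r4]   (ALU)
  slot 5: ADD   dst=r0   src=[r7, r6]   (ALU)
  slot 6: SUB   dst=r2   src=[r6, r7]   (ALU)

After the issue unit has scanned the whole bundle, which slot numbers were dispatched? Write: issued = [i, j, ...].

(0) want 1×MEM +2rd +0wr — yes → AL3|MU1|ME0|BR1|rd6|wr4
(1) want 1×MEM +1rd +1wr — FU → AL3|MU1|ME0|BR1|rd6|wr4
(2) want 1×MUL +2rd +1wr — yes → AL3|MU0|ME0|BR1|rd4|wr3
(3) want 1×ALU +2rd +1wr — yes → AL2|MU0|ME0|BR1|rd2|wr2
(4) want 1×ALU +2rd +1wr — yes → AL1|MU0|ME0|BR1|rd0|wr1
(5) want 1×ALU +2rd +1wr — RD_PORT → AL1|MU0|ME0|BR1|rd0|wr1
(6) want 1×ALU +2rd +1wr — RD_PORT → AL1|MU0|ME0|BR1|rd0|wr1

issued = [0, 2, 3, 4]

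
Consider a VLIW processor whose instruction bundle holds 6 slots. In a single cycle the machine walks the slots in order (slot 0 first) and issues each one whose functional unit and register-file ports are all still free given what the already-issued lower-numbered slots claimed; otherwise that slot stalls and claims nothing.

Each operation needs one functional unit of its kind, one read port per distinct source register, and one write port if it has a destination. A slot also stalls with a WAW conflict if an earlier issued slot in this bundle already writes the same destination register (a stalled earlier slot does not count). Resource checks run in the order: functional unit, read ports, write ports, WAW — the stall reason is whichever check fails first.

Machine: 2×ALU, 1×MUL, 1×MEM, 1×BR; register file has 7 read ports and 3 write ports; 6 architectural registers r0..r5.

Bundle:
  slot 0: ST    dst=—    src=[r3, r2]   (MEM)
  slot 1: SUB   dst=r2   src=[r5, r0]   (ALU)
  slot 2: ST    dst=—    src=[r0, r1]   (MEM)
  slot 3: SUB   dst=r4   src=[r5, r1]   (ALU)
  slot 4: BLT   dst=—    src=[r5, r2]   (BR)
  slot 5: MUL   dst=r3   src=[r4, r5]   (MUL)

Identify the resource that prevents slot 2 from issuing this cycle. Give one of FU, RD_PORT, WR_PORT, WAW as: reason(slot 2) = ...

  0. MEM ⇒ go  {2A/1Mu/0Ld/1B | 5r 3w}
  1. ALU→r2 ⇒ go  {1A/1Mu/0Ld/1B | 3r 2w}
  2. MEM ⇒ no(FU)  {1A/1Mu/0Ld/1B | 3r 2w}
  3. ALU→r4 ⇒ go  {0A/1Mu/0Ld/1B | 1r 1w}
  4. BR ⇒ no(RD_PORT)  {0A/1Mu/0Ld/1B | 1r 1w}
  5. MUL→r3 ⇒ no(RD_PORT)  {0A/1Mu/0Ld/1B | 1r 1w}

reason(slot 2) = FU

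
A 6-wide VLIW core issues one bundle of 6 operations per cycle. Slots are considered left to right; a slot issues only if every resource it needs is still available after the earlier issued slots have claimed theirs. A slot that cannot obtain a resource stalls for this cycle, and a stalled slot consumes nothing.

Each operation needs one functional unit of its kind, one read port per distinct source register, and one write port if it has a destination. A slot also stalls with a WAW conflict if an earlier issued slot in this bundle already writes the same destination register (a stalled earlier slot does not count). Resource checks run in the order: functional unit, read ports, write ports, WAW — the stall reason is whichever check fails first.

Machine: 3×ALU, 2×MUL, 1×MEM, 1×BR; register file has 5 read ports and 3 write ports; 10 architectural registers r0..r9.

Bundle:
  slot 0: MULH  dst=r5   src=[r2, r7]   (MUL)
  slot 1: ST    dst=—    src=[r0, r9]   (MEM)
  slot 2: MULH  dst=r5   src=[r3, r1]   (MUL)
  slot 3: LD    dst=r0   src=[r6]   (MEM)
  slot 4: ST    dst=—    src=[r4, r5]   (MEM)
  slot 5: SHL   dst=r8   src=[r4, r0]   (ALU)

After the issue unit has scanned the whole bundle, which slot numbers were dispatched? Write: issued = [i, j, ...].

  0. MUL→r5 ⇒ go  {3A/1Mu/1Ld/1B | 3r 2w}
  1. MEM ⇒ go  {3A/1Mu/0Ld/1B | 1r 2w}
  2. MUL→r5 ⇒ no(RD_PORT)  {3A/1Mu/0Ld/1B | 1r 2w}
  3. MEM→r0 ⇒ no(FU)  {3A/1Mu/0Ld/1B | 1r 2w}
  4. MEM ⇒ no(FU)  {3A/1Mu/0Ld/1B | 1r 2w}
  5. ALU→r8 ⇒ no(RD_PORT)  {3A/1Mu/0Ld/1B | 1r 2w}

issued = [0, 1]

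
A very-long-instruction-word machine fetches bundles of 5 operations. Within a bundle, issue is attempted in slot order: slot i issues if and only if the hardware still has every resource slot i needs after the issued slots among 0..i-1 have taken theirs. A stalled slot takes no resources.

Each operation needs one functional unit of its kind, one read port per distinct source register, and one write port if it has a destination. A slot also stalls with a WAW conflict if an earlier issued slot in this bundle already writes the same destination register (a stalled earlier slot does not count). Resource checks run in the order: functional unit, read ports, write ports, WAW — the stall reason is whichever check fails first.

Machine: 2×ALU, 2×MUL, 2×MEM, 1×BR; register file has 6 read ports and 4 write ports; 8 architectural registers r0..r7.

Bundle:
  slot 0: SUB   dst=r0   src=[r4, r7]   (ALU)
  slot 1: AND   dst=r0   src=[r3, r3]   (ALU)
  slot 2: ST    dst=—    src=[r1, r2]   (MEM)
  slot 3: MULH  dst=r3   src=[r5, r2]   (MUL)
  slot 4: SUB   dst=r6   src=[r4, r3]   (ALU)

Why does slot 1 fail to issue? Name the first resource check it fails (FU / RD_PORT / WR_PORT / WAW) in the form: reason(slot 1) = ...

slot 0 (ALU): ISSUE — free A1,Mu2,Ld2,B1 rp4 wp3
slot 1 (ALU): stall WAW — free A1,Mu2,Ld2,B1 rp4 wp3
slot 2 (MEM): ISSUE — free A1,Mu2,Ld1,B1 rp2 wp3
slot 3 (MUL): ISSUE — free A1,Mu1,Ld1,B1 rp0 wp2
slot 4 (ALU): stall RD_PORT — free A1,Mu1,Ld1,B1 rp0 wp2

reason(slot 1) = WAW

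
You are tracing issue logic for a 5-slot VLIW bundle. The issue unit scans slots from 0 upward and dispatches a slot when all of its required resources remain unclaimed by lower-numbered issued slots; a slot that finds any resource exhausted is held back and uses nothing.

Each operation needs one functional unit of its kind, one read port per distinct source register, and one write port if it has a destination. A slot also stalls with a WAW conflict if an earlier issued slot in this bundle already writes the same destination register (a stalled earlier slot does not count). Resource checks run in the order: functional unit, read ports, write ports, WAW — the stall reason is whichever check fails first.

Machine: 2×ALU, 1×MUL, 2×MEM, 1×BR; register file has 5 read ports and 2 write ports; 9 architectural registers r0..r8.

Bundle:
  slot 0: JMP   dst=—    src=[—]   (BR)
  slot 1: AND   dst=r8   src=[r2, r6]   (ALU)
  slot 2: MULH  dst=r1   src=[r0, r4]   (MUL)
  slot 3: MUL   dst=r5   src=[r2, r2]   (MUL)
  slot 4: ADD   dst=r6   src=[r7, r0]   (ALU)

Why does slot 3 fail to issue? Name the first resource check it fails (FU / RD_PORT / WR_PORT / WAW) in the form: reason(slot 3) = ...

(0) want 1×BR +0rd +0wr — yes → AL2|MU1|ME2|BR0|rd5|wr2
(1) want 1×ALU +2rd +1wr — yes → AL1|MU1|ME2|BR0|rd3|wr1
(2) want 1×MUL +2rd +1wr — yes → AL1|MU0|ME2|BR0|rd1|wr0
(3) want 1×MUL +1rd +1wr — FU → AL1|MU0|ME2|BR0|rd1|wr0
(4) want 1×ALU +2rd +1wr — RD_PORT → AL1|MU0|ME2|BR0|rd1|wr0

reason(slot 3) = FU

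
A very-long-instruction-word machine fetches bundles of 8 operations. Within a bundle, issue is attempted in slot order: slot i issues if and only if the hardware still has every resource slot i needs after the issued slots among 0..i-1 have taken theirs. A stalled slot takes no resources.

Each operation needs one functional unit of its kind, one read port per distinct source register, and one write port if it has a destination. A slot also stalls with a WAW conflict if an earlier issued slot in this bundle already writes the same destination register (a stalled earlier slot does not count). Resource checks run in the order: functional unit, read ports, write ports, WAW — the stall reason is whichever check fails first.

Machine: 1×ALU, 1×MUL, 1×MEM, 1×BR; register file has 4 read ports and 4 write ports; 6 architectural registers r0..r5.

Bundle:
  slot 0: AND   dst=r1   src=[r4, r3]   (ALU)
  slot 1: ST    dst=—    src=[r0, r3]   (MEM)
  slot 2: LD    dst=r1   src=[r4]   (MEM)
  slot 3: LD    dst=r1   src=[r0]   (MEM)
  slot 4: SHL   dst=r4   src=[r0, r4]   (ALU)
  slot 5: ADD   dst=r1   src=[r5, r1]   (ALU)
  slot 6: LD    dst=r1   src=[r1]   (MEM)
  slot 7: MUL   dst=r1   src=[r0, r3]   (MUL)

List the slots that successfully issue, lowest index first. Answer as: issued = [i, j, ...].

#0 ALU src=r4,r3 dispatched  <A:0 Mu:1 Ld:1 B:1 rd:2 wr:3>
#1 MEM src=r0,r3 dispatched  <A:0 Mu:1 Ld:0 B:1 rd:0 wr:3>
#2 MEM src=r4 held:FU  <A:0 Mu:1 Ld:0 B:1 rd:0 wr:3>
#3 MEM src=r0 held:FU  <A:0 Mu:1 Ld:0 B:1 rd:0 wr:3>
#4 ALU src=r0,r4 held:FU  <A:0 Mu:1 Ld:0 B:1 rd:0 wr:3>
#5 ALU src=r5,r1 held:FU  <A:0 Mu:1 Ld:0 B:1 rd:0 wr:3>
#6 MEM src=r1 held:FU  <A:0 Mu:1 Ld:0 B:1 rd:0 wr:3>
#7 MUL src=r0,r3 held:RD_PORT  <A:0 Mu:1 Ld:0 B:1 rd:0 wr:3>

issued = [0, 1]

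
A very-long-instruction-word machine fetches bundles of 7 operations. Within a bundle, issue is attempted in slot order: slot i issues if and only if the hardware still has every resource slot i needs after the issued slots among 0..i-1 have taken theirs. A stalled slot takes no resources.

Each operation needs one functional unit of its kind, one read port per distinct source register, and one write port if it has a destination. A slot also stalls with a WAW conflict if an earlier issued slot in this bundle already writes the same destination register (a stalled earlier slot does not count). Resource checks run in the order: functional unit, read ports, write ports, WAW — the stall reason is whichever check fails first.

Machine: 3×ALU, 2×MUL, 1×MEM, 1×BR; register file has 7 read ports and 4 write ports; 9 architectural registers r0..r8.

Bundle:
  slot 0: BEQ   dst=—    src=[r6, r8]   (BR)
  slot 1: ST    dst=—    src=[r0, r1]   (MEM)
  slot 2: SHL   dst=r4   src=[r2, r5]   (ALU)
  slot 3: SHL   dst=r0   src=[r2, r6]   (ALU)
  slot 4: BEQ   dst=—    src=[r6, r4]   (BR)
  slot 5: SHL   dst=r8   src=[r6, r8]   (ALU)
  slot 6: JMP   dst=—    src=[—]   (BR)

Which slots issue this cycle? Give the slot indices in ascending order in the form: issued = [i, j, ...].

[0] BR needs rd=2 wr=0: ok; after: ALU=3 MUL=2 MEM=1 BR=0, R=5, W=4
[1] MEM needs rd=2 wr=0: ok; after: ALU=3 MUL=2 MEM=0 BR=0, R=3, W=4
[2] ALU needs rd=2 wr=1: ok; after: ALU=2 MUL=2 MEM=0 BR=0, R=1, W=3
[3] ALU needs rd=2 wr=1: RD_PORT; after: ALU=2 MUL=2 MEM=0 BR=0, R=1, W=3
[4] BR needs rd=2 wr=0: FU; after: ALU=2 MUL=2 MEM=0 BR=0, R=1, W=3
[5] ALU needs rd=2 wr=1: RD_PORT; after: ALU=2 MUL=2 MEM=0 BR=0, R=1, W=3
[6] BR needs rd=0 wr=0: FU; after: ALU=2 MUL=2 MEM=0 BR=0, R=1, W=3

issued = [0, 1, 2]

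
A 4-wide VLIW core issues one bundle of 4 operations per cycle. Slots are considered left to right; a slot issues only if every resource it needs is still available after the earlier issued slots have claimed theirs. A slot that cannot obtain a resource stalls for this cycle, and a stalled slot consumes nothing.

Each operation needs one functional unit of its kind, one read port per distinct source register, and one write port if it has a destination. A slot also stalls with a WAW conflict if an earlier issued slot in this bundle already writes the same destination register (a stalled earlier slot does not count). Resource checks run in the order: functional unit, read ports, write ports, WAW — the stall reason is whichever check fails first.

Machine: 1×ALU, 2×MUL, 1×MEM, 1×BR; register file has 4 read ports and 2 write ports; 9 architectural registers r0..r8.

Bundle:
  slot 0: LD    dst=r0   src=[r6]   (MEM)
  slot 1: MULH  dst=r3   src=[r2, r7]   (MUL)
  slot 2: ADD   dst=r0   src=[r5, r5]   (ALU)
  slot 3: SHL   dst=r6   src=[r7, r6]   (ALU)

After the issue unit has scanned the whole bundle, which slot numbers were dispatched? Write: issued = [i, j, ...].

issued = [0, 1]

(0) want 1×MEM +1rd +1wr — yes → AL1|MU2|ME0|BR1|rd3|wr1
(1) want 1×MUL +2rd +1wr — yes → AL1|MU1|ME0|BR1|rd1|wr0
(2) want 1×ALU +1rd +1wr — WR_PORT → AL1|MU1|ME0|BR1|rd1|wr0
(3) want 1×ALU +2rd +1wr — RD_PORT → AL1|MU1|ME0|BR1|rd1|wr0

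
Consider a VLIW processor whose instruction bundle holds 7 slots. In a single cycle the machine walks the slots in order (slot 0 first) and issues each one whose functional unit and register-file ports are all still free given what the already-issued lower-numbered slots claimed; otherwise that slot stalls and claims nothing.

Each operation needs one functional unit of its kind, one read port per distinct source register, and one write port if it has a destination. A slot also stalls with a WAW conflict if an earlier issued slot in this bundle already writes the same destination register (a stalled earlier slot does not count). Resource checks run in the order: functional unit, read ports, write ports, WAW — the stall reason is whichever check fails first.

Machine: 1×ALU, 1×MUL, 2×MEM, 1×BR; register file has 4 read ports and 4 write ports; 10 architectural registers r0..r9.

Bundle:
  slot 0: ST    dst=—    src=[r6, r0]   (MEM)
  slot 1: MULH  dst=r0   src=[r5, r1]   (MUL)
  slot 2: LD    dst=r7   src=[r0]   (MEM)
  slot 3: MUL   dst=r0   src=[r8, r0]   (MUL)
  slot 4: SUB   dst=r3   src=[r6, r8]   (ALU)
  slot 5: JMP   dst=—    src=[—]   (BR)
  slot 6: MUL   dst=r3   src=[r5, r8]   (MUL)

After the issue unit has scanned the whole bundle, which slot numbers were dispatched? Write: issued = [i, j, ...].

issued = [0, 1, 5]

slot 0 (MEM): ISSUE — free A1,Mu1,Ld1,B1 rp2 wp4
slot 1 (MUL): ISSUE — free A1,Mu0,Ld1,B1 rp0 wp3
slot 2 (MEM): stall RD_PORT — free A1,Mu0,Ld1,B1 rp0 wp3
slot 3 (MUL): stall FU — free A1,Mu0,Ld1,B1 rp0 wp3
slot 4 (ALU): stall RD_PORT — free A1,Mu0,Ld1,B1 rp0 wp3
slot 5 (BR): ISSUE — free A1,Mu0,Ld1,B0 rp0 wp3
slot 6 (MUL): stall FU — free A1,Mu0,Ld1,B0 rp0 wp3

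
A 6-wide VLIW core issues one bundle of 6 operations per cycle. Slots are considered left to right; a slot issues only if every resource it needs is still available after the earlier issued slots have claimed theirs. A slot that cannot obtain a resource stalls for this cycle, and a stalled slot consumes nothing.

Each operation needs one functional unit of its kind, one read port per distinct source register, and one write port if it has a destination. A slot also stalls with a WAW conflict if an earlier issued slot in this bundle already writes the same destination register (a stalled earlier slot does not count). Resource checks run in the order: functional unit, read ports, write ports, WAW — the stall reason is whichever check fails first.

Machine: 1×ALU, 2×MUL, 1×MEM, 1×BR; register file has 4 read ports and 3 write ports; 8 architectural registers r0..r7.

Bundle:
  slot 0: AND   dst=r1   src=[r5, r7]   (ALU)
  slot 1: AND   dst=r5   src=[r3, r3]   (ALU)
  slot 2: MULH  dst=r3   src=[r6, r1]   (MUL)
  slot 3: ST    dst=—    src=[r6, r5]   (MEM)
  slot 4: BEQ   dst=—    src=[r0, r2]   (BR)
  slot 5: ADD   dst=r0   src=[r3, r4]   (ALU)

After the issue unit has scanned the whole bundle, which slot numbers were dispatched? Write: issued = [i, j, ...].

issued = [0, 2]

slot 0 (ALU): ISSUE — free A0,Mu2,Ld1,B1 rp2 wp2
slot 1 (ALU): stall FU — free A0,Mu2,Ld1,B1 rp2 wp2
slot 2 (MUL): ISSUE — free A0,Mu1,Ld1,B1 rp0 wp1
slot 3 (MEM): stall RD_PORT — free A0,Mu1,Ld1,B1 rp0 wp1
slot 4 (BR): stall RD_PORT — free A0,Mu1,Ld1,B1 rp0 wp1
slot 5 (ALU): stall FU — free A0,Mu1,Ld1,B1 rp0 wp1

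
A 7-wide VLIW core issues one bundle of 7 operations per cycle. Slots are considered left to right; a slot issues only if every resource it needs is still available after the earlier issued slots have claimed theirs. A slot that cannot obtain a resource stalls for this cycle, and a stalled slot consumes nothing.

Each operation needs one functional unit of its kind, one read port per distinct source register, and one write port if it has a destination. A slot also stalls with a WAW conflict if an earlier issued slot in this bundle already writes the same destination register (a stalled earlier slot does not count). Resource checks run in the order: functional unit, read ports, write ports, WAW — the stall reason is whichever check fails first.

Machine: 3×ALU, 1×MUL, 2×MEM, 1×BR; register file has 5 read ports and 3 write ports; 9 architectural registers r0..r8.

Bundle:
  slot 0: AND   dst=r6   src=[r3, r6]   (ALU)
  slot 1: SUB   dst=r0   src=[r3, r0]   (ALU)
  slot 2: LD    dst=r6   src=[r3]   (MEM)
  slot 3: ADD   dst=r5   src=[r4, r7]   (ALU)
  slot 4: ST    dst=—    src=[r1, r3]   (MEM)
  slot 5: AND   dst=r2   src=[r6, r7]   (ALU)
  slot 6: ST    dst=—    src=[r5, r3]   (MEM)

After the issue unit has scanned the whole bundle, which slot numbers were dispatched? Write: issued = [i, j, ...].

slot 0 (ALU): ISSUE — free A2,Mu1,Ld2,B1 rp3 wp2
slot 1 (ALU): ISSUE — free A1,Mu1,Ld2,B1 rp1 wp1
slot 2 (MEM): stall WAW — free A1,Mu1,Ld2,B1 rp1 wp1
slot 3 (ALU): stall RD_PORT — free A1,Mu1,Ld2,B1 rp1 wp1
slot 4 (MEM): stall RD_PORT — free A1,Mu1,Ld2,B1 rp1 wp1
slot 5 (ALU): stall RD_PORT — free A1,Mu1,Ld2,B1 rp1 wp1
slot 6 (MEM): stall RD_PORT — free A1,Mu1,Ld2,B1 rp1 wp1

issued = [0, 1]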